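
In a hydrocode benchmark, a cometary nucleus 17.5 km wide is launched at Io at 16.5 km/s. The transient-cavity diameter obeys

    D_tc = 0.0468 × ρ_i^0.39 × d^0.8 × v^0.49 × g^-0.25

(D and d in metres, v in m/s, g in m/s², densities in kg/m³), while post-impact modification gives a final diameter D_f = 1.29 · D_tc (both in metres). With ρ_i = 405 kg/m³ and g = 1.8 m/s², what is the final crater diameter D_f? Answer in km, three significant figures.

D_f ≈ 157 km

In SI: d = 17500 m, v = 16500 m/s.
ρ_i^0.39 = 405^0.39 = 10.40
d^0.8 = 17500^0.8 = 2480
v^0.49 = 16500^0.49 = 116.6
g^-0.25 = 1.8^-0.25 = 0.8633
D_tc = 0.0468 × 10.40 × 2480 × 116.6 × 0.8633 = 1.215 × 10^5 m
D_f = 1.29 × 1.215 × 10^5 = 1.567 × 10^5 m
     = 156.7 km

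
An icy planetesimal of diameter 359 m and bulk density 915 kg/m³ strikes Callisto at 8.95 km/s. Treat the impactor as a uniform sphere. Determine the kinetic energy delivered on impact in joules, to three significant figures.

E ≈ 8.88 × 10^17 J

v = 8950 m/s.
Mass m = (π/6) ρ d³ = (π/6) × 915 × (359)³ = 2.217 × 10^10 kg
E = ½ m v² = 0.5 × 2.217 × 10^10 × (8950)² = 8.879 × 10^17 J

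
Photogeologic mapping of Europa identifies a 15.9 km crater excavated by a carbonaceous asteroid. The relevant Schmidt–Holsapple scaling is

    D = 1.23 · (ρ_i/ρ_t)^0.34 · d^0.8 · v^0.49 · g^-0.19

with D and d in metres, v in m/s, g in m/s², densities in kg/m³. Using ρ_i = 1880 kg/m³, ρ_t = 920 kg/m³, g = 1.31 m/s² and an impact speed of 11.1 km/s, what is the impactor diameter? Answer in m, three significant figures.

Rearranging for d: d = [D / (1.23 · (1880/920)^0.34 · 11100^0.49 · 1.31^-0.19)]^(1/0.8).
D = 15900 m.
(1880/920)^0.34 = 1.275
11100^0.49 = 95.99
1.31^-0.19 = 0.9500
Denominator = 1.23 × 1.275 × 95.99 × 0.9500 = 143.0
D / 143.0 = 15900 / 143.0 = 111.2
d = 111.2^(1/0.8) = 111.2^1.25 = 361.1 m

d ≈ 361 m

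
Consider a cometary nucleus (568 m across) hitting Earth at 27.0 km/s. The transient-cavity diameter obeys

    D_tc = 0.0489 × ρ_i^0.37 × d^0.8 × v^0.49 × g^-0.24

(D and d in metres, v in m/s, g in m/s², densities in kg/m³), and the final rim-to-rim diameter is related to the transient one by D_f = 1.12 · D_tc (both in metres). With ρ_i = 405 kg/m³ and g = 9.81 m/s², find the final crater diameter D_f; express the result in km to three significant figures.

D_f ≈ 6.92 km

v = 27000 m/s.
ρ_i^0.37 = 405^0.37 = 9.221
d^0.8 = 568^0.8 = 159.8
v^0.49 = 27000^0.49 = 148.4
g^-0.24 = 9.81^-0.24 = 0.5781
D_tc = 0.0489 × 9.221 × 159.8 × 148.4 × 0.5781 = 6182 m
D_f = 1.12 × 6182 = 6924 m
     = 6.924 km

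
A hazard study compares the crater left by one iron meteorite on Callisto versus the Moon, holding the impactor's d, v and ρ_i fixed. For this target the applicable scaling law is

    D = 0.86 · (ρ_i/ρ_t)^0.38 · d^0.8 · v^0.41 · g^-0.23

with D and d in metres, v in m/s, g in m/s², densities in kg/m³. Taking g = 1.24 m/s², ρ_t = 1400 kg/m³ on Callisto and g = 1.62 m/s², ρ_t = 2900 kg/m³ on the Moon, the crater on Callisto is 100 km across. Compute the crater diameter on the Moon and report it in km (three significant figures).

D ≈ 71.3 km

The impactor-only factors (d, v, ρ_i) cancel in the ratio, leaving D_Moon/D_Callisto = (g_Moon/g_Callisto)^-0.23 · (ρ_t,Callisto/ρ_t,Moon)^0.38.
(1.62/1.24)^-0.23 = 1.306^-0.23 = 0.9404
(1400/2900)^0.38 = 0.4828^0.38 = 0.7583
Ratio = 0.9404 × 0.7583 = 0.7131
D_Moon = 0.7131 × 100 km = 71.3 km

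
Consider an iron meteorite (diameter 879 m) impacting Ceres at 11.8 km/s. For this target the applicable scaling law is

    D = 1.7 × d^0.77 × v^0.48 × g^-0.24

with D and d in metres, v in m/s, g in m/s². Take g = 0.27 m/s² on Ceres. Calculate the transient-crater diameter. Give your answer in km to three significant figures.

D ≈ 38.8 km

In SI units: v = 11800 m/s.
d^0.77 = 879^0.77 = 184.9
v^0.48 = 11800^0.48 = 90.05
g^-0.24 = 0.27^-0.24 = 1.369
D = 1.7 × 184.9 × 90.05 × 1.369 = 38750 m
   = 38.75 km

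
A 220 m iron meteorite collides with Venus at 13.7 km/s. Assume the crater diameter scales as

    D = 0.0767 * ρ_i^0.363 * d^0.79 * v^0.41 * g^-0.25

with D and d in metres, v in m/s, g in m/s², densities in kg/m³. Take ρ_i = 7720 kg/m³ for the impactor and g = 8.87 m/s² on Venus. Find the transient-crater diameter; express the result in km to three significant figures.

In SI units: v = 13700 m/s.
ρ_i^0.363 = 7720^0.363 = 25.78
d^0.79 = 220^0.79 = 70.88
v^0.41 = 13700^0.41 = 49.67
g^-0.25 = 8.87^-0.25 = 0.5795
D = 0.0767 × 25.78 × 70.88 × 49.67 × 0.5795 = 4034 m
   = 4.034 km

D ≈ 4.03 km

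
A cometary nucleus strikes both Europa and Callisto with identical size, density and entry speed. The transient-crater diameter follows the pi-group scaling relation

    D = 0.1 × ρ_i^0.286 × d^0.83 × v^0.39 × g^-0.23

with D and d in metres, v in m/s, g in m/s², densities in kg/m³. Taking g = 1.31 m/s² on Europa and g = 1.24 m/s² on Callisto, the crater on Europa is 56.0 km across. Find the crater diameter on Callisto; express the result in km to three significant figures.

All impactor-dependent factors cancel in the ratio, leaving D_Callisto/D_Europa = (g_Callisto/g_Europa)^-0.23.
(1.24/1.31)^-0.23 = 0.9466^-0.23 = 1.013
D_Callisto = 1.013 × 56.0 km = 56.7 km

D ≈ 56.7 km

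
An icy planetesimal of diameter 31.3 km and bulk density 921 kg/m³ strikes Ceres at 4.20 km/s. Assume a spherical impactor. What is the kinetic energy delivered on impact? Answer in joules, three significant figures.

d = 31300 m; v = 4200 m/s.
Mass m = (π/6) ρ d³ = (π/6) × 921 × (31300)³ = 1.479 × 10^16 kg
E = ½ m v² = 0.5 × 1.479 × 10^16 × (4200)² = 1.304 × 10^23 J

E ≈ 1.30 × 10^23 J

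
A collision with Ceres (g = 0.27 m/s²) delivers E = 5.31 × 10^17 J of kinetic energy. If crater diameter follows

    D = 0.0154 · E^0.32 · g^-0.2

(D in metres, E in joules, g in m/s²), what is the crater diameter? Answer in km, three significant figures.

E^0.32 = (5.31 × 10^17)^0.32 = 4.699 × 10^5
g^-0.2 = 0.27^-0.2 = 1.299
D = 0.0154 × 4.699 × 10^5 × 1.299 = 9400 m
   = 9.400 km

D ≈ 9.40 km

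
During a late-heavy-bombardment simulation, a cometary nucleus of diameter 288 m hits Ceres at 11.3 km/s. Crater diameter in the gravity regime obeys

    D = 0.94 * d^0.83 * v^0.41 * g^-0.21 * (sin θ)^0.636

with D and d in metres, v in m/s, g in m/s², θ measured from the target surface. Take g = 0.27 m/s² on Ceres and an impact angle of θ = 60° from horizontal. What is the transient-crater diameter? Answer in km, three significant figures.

D ≈ 5.70 km

In SI units: v = 11300 m/s.
d^0.83 = 288^0.83 = 110.0
v^0.41 = 11300^0.41 = 45.89
g^-0.21 = 0.27^-0.21 = 1.316
(sin 60°)^0.636 = 0.8660^0.636 = 0.9126
D = 0.94 × 110.0 × 45.89 × 1.316 × 0.9126 = 5699 m
   = 5.699 km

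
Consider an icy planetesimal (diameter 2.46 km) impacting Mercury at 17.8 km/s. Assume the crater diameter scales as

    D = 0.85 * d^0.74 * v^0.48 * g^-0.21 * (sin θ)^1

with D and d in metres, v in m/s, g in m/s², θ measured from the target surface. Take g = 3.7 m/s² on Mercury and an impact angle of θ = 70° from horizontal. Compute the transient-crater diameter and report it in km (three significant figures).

D ≈ 21.5 km

In SI units: d = 2460 m, v = 17800 m/s.
d^0.74 = 2460^0.74 = 323.1
v^0.48 = 17800^0.48 = 109.7
g^-0.21 = 3.7^-0.21 = 0.7598
(sin 70°)^1 = 0.9397^1 = 0.9397
D = 0.85 × 323.1 × 109.7 × 0.7598 × 0.9397 = 21511 m
   = 21.51 km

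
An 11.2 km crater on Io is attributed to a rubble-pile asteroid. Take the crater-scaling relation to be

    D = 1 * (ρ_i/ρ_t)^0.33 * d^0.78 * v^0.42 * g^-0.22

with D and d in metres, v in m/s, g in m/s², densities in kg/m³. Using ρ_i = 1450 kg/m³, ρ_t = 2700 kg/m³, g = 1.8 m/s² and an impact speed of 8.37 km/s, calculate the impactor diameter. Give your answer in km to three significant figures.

Rearranging for d: d = [D / (1 · (1450/2700)^0.33 · 8370^0.42 · 1.8^-0.22)]^(1/0.78).
D = 11200 m.
(1450/2700)^0.33 = 0.8145
8370^0.42 = 44.42
1.8^-0.22 = 0.8787
Denominator = 1 × 0.8145 × 44.42 × 0.8787 = 31.79
D / 31.79 = 11200 / 31.79 = 352.3
d = 352.3^(1/0.78) = 352.3^1.2821 = 1842 m

d ≈ 1.84 km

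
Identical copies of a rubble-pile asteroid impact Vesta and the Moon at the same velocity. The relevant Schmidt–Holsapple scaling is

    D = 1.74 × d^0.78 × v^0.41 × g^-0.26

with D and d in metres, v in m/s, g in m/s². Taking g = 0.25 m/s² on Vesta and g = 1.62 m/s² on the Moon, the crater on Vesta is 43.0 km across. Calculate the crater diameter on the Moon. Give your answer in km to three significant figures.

D ≈ 26.5 km

All impactor-dependent factors cancel in the ratio, leaving D_Moon/D_Vesta = (g_Moon/g_Vesta)^-0.26.
(1.62/0.25)^-0.26 = 6.480^-0.26 = 0.6152
D_Moon = 0.6152 × 43.0 km = 26.5 km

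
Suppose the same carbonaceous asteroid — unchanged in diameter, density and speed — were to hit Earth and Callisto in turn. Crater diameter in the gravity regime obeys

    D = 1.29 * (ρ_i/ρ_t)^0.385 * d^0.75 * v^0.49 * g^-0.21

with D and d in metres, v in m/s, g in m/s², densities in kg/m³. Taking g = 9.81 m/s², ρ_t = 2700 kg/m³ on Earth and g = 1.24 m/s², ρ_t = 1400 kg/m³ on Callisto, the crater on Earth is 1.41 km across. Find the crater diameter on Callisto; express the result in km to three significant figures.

D ≈ 2.80 km

The impactor-only factors (d, v, ρ_i) cancel in the ratio, leaving D_Callisto/D_Earth = (g_Callisto/g_Earth)^-0.21 · (ρ_t,Earth/ρ_t,Callisto)^0.385.
(1.24/9.81)^-0.21 = 0.1264^-0.21 = 1.544
(2700/1400)^0.385 = 1.929^0.385 = 1.288
Ratio = 1.544 × 1.288 = 1.989
D_Callisto = 1.989 × 1.41 km = 2.80 km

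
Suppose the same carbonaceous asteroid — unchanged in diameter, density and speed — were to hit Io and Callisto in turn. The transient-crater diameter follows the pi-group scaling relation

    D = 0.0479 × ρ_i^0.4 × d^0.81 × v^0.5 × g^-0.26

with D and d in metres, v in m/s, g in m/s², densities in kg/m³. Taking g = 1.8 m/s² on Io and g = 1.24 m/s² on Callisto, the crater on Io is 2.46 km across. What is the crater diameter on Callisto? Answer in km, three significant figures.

D ≈ 2.71 km

All impactor-dependent factors cancel in the ratio, leaving D_Callisto/D_Io = (g_Callisto/g_Io)^-0.26.
(1.24/1.8)^-0.26 = 0.6889^-0.26 = 1.102
D_Callisto = 1.102 × 2.46 km = 2.71 km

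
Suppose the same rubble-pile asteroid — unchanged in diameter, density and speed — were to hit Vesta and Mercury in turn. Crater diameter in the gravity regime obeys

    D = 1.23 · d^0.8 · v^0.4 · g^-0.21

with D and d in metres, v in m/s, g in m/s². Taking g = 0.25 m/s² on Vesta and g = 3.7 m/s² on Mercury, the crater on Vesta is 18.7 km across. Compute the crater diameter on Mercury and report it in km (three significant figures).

D ≈ 10.6 km

All impactor-dependent factors cancel in the ratio, leaving D_Mercury/D_Vesta = (g_Mercury/g_Vesta)^-0.21.
(3.7/0.25)^-0.21 = 14.80^-0.21 = 0.5679
D_Mercury = 0.5679 × 18.7 km = 10.6 km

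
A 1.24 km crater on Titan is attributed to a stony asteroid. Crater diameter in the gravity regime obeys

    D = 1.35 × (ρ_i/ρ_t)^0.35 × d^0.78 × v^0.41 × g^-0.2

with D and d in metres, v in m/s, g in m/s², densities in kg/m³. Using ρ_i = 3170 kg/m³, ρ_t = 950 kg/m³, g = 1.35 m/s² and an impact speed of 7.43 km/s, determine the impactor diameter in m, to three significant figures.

Rearranging for d: d = [D / (1.35 · (3170/950)^0.35 · 7430^0.41 · 1.35^-0.2)]^(1/0.78).
D = 1240 m.
(3170/950)^0.35 = 1.525
7430^0.41 = 38.65
1.35^-0.2 = 0.9417
Denominator = 1.35 × 1.525 × 38.65 × 0.9417 = 74.93
D / 74.93 = 1240 / 74.93 = 16.55
d = 16.55^(1/0.78) = 16.55^1.2821 = 36.53 m

d ≈ 36.5 m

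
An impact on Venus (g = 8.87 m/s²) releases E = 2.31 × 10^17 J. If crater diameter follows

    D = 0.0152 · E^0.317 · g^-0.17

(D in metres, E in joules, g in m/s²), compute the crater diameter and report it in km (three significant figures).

D ≈ 3.35 km

E^0.317 = (2.31 × 10^17)^0.317 = 3.193 × 10^5
g^-0.17 = 8.87^-0.17 = 0.6900
D = 0.0152 × 3.193 × 10^5 × 0.6900 = 3349 m
   = 3.349 km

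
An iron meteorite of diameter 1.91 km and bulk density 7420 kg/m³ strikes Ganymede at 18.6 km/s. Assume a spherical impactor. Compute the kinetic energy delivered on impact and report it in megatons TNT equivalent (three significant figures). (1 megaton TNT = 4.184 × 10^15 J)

d = 1910 m; v = 18600 m/s.
Mass m = (π/6) ρ d³ = (π/6) × 7420 × (1910)³ = 2.707 × 10^13 kg
E = ½ m v² = 0.5 × 2.707 × 10^13 × (18600)² = 4.683 × 10^21 J
   = 4.683 × 10^21 / 4.184×10^15 = 1.119 × 10^6 Mt

E ≈ 1.12 × 10^6 Mt TNT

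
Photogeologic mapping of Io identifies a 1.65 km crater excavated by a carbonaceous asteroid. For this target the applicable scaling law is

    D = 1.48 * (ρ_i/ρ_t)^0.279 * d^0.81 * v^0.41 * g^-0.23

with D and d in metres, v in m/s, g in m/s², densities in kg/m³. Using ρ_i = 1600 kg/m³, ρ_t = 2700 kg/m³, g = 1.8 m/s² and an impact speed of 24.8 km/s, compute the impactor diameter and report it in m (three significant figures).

d ≈ 48.8 m

Rearranging for d: d = [D / (1.48 · (1600/2700)^0.279 · 24800^0.41 · 1.8^-0.23)]^(1/0.81).
D = 1650 m.
(1600/2700)^0.279 = 0.8642
24800^0.41 = 63.35
1.8^-0.23 = 0.8735
Denominator = 1.48 × 0.8642 × 63.35 × 0.8735 = 70.78
D / 70.78 = 1650 / 70.78 = 23.31
d = 23.31^(1/0.81) = 23.31^1.2346 = 48.79 m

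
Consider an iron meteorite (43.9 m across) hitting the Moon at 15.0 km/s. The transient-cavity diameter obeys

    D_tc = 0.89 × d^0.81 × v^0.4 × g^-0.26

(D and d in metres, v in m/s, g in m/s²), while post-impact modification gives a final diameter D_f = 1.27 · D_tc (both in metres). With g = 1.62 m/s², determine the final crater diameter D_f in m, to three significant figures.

v = 15000 m/s.
d^0.81 = 43.9^0.81 = 21.40
v^0.4 = 15000^0.4 = 46.82
g^-0.26 = 1.62^-0.26 = 0.8821
D_tc = 0.89 × 21.40 × 46.82 × 0.8821 = 786.6 m
D_f = 1.27 × 786.6 = 999.0 m

D_f ≈ 999 m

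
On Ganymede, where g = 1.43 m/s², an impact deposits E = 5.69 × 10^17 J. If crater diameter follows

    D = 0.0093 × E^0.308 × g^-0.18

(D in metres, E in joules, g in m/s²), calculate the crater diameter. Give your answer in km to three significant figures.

D ≈ 2.57 km

E^0.308 = (5.69 × 10^17)^0.308 = 2.942 × 10^5
g^-0.18 = 1.43^-0.18 = 0.9376
D = 0.0093 × 2.942 × 10^5 × 0.9376 = 2565 m
   = 2.565 km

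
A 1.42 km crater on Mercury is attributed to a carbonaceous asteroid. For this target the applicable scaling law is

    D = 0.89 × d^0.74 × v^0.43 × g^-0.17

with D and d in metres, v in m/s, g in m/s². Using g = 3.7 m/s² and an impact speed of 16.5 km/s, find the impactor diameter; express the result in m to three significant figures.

Rearranging for d: d = [D / (0.89 · 16500^0.43 · 3.7^-0.17)]^(1/0.74).
D = 1420 m.
16500^0.43 = 65.09
3.7^-0.17 = 0.8006
Denominator = 0.89 × 65.09 × 0.8006 = 46.38
D / 46.38 = 1420 / 46.38 = 30.62
d = 30.62^(1/0.74) = 30.62^1.3514 = 101.9 m

d ≈ 102 m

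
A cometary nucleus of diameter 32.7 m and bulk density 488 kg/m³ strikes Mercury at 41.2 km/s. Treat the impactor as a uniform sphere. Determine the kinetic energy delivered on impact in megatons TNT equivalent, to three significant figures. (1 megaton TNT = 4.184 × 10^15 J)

v = 41200 m/s.
Mass m = (π/6) ρ d³ = (π/6) × 488 × (32.7)³ = 8.934 × 10^6 kg
E = ½ m v² = 0.5 × 8.934 × 10^6 × (41200)² = 7.582 × 10^15 J
   = 7.582 × 10^15 / 4.184×10^15 = 1.812 Mt

E ≈ 1.81 Mt TNT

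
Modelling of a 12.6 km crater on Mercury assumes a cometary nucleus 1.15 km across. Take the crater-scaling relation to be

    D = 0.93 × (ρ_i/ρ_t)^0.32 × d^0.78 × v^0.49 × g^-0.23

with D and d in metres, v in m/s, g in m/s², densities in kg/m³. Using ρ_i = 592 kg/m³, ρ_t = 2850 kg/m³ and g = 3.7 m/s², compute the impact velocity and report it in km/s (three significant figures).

Rearranging for v: v = [D / (0.93 · (592/2850)^0.32 · 1150^0.78 · 3.7^-0.23)]^(1/0.49).
D = 12600 m.
(592/2850)^0.32 = 0.6048
1150^0.78 = 244.0
3.7^-0.23 = 0.7401
Denominator = 0.93 × 0.6048 × 244.0 × 0.7401 = 101.6
D / 101.6 = 12600 / 101.6 = 124.0
v = 124.0^(1/0.49) = 124.0^2.0408 = 18718 m/s

v ≈ 18.7 km/s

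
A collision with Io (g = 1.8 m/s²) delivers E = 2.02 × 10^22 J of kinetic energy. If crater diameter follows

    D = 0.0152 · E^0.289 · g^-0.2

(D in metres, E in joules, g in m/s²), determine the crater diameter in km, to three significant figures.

D ≈ 37.8 km

E^0.289 = (2.02 × 10^22)^0.289 = 2.794 × 10^6
g^-0.2 = 1.8^-0.2 = 0.8891
D = 0.0152 × 2.794 × 10^6 × 0.8891 = 37759 m
   = 37.76 km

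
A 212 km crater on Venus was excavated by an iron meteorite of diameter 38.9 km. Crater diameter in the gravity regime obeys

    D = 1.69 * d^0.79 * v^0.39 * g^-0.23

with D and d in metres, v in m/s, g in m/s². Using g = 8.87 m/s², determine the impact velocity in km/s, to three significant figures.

v ≈ 21.6 km/s

Rearranging for v: v = [D / (1.69 · 38900^0.79 · 8.87^-0.23)]^(1/0.39).
D = 212000 m.
38900^0.79 = 4227
8.87^-0.23 = 0.6053
Denominator = 1.69 × 4227 × 0.6053 = 4324
D / 4324 = 212000 / 4324 = 49.03
v = 49.03^(1/0.39) = 49.03^2.5641 = 21603 m/s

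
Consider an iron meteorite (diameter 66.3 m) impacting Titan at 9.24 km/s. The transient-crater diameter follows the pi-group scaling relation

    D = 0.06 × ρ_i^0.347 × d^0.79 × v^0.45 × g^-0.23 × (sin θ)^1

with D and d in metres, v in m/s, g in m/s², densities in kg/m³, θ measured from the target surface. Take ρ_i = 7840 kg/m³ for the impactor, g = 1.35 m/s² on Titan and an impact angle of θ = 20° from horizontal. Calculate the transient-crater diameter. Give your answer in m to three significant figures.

D ≈ 720 m

In SI units: v = 9240 m/s.
ρ_i^0.347 = 7840^0.347 = 22.46
d^0.79 = 66.3^0.79 = 27.48
v^0.45 = 9240^0.45 = 60.89
g^-0.23 = 1.35^-0.23 = 0.9333
(sin 20°)^1 = 0.3420^1 = 0.3420
D = 0.06 × 22.46 × 27.48 × 60.89 × 0.9333 × 0.3420 = 719.7 m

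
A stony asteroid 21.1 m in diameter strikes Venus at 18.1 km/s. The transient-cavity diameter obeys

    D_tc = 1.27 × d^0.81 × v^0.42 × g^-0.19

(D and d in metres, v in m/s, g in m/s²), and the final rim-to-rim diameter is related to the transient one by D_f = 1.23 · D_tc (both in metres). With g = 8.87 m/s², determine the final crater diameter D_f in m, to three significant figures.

D_f ≈ 749 m

v = 18100 m/s.
d^0.81 = 21.1^0.81 = 11.82
v^0.42 = 18100^0.42 = 61.41
g^-0.19 = 8.87^-0.19 = 0.6605
D_tc = 1.27 × 11.82 × 61.41 × 0.6605 = 608.9 m
D_f = 1.23 × 608.9 = 748.9 m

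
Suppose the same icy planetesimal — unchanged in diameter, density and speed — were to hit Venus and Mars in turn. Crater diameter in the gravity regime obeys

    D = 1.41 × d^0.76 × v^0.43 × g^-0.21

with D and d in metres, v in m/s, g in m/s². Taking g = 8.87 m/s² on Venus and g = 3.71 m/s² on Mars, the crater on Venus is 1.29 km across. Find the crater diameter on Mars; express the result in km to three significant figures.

All impactor-dependent factors cancel in the ratio, leaving D_Mars/D_Venus = (g_Mars/g_Venus)^-0.21.
(3.71/8.87)^-0.21 = 0.4183^-0.21 = 1.201
D_Mars = 1.201 × 1.29 km = 1.55 km

D ≈ 1.55 km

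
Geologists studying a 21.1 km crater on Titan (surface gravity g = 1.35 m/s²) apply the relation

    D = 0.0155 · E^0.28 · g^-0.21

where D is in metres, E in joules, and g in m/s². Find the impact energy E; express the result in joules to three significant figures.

E ≈ 1.01 × 10^22 J

Rearranging: E = [D / (0.0155 · g^-0.21)]^(1/0.28).
D = 21100 m.
g^-0.21 = 1.35^-0.21 = 0.9389
D / (0.0155 × 0.9389) = 21100 / (0.01455) = 1.450 × 10^6
E = (1.450 × 10^6)^3.5714 = 1.011 × 10^22 J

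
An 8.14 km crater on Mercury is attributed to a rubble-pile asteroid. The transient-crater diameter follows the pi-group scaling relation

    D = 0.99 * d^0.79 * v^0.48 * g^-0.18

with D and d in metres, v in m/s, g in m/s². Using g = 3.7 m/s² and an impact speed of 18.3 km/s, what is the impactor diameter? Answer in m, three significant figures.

d ≈ 313 m

Rearranging for d: d = [D / (0.99 · 18300^0.48 · 3.7^-0.18)]^(1/0.79).
D = 8140 m.
18300^0.48 = 111.2
3.7^-0.18 = 0.7902
Denominator = 0.99 × 111.2 × 0.7902 = 86.99
D / 86.99 = 8140 / 86.99 = 93.57
d = 93.57^(1/0.79) = 93.57^1.2658 = 312.7 m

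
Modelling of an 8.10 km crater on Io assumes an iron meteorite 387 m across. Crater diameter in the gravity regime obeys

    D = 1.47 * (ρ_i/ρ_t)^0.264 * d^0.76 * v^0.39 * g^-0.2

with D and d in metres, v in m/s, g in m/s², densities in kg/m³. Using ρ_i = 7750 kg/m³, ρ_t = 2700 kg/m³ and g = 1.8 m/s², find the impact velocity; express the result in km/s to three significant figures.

Rearranging for v: v = [D / (1.47 · (7750/2700)^0.264 · 387^0.76 · 1.8^-0.2)]^(1/0.39).
D = 8100 m.
(7750/2700)^0.264 = 1.321
387^0.76 = 92.61
1.8^-0.2 = 0.8891
Denominator = 1.47 × 1.321 × 92.61 × 0.8891 = 159.9
D / 159.9 = 8100 / 159.9 = 50.66
v = 50.66^(1/0.39) = 50.66^2.5641 = 23493 m/s

v ≈ 23.5 km/s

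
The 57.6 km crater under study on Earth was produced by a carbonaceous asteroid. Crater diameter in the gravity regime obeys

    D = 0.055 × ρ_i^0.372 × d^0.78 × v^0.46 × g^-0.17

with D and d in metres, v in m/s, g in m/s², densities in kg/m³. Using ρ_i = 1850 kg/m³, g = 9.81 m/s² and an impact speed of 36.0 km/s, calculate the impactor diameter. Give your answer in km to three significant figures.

Rearranging for d: d = [D / (0.055 · 1850^0.372 · 36000^0.46 · 9.81^-0.17)]^(1/0.78).
D = 57600 m.
1850^0.372 = 16.42
36000^0.46 = 124.7
9.81^-0.17 = 0.6783
Denominator = 0.055 × 16.42 × 124.7 × 0.6783 = 76.39
D / 76.39 = 57600 / 76.39 = 754.0
d = 754.0^(1/0.78) = 754.0^1.2821 = 4887 m

d ≈ 4.89 km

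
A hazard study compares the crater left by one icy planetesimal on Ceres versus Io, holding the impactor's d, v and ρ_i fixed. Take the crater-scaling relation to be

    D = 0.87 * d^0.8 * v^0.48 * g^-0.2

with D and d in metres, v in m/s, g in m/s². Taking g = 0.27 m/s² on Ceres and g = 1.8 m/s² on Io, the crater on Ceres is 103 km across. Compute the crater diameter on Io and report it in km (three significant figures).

All impactor-dependent factors cancel in the ratio, leaving D_Io/D_Ceres = (g_Io/g_Ceres)^-0.2.
(1.8/0.27)^-0.2 = 6.667^-0.2 = 0.6842
D_Io = 0.6842 × 103 km = 70.5 km

D ≈ 70.5 km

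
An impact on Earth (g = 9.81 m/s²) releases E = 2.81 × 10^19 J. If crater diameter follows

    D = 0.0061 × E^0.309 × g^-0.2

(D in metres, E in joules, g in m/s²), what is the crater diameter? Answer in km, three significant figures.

E^0.309 = (2.81 × 10^19)^0.309 = 1.022 × 10^6
g^-0.2 = 9.81^-0.2 = 0.6334
D = 0.0061 × 1.022 × 10^6 × 0.6334 = 3949 m
   = 3.949 km

D ≈ 3.95 km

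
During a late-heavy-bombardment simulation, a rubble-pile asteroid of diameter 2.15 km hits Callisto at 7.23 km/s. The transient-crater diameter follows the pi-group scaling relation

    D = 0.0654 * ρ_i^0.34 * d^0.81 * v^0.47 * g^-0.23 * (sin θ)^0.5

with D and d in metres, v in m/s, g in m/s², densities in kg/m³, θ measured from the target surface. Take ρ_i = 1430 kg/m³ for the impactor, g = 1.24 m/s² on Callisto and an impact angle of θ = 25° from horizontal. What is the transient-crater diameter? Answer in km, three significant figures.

In SI units: d = 2150 m, v = 7230 m/s.
ρ_i^0.34 = 1430^0.34 = 11.83
d^0.81 = 2150^0.81 = 500.4
v^0.47 = 7230^0.47 = 65.13
g^-0.23 = 1.24^-0.23 = 0.9517
(sin 25°)^0.5 = 0.4226^0.5 = 0.6501
D = 0.0654 × 11.83 × 500.4 × 65.13 × 0.9517 × 0.6501 = 15601 m
   = 15.60 km

D ≈ 15.6 km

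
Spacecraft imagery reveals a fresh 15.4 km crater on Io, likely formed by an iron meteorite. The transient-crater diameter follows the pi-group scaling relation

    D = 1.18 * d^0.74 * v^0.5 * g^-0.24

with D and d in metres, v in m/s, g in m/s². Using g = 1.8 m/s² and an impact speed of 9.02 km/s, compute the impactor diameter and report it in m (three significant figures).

d ≈ 938 m

Rearranging for d: d = [D / (1.18 · 9020^0.5 · 1.8^-0.24)]^(1/0.74).
D = 15400 m.
9020^0.5 = 94.97
1.8^-0.24 = 0.8684
Denominator = 1.18 × 94.97 × 0.8684 = 97.32
D / 97.32 = 15400 / 97.32 = 158.2
d = 158.2^(1/0.74) = 158.2^1.3514 = 937.6 m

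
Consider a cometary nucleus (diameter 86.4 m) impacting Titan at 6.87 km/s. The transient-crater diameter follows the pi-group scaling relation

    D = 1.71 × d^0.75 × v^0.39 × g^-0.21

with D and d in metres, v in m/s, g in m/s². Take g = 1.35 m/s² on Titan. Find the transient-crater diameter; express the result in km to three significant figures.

D ≈ 1.43 km

In SI units: v = 6870 m/s.
d^0.75 = 86.4^0.75 = 28.34
v^0.39 = 6870^0.39 = 31.36
g^-0.21 = 1.35^-0.21 = 0.9389
D = 1.71 × 28.34 × 31.36 × 0.9389 = 1427 m
   = 1.427 km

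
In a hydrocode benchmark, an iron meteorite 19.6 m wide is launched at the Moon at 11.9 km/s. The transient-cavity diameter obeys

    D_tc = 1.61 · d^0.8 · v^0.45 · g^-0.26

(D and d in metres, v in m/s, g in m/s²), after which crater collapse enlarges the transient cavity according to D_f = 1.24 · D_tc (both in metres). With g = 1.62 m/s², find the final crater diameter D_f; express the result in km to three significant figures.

v = 11900 m/s.
d^0.8 = 19.6^0.8 = 10.81
v^0.45 = 11900^0.45 = 68.23
g^-0.26 = 1.62^-0.26 = 0.8821
D_tc = 1.61 × 10.81 × 68.23 × 0.8821 = 1047 m
D_f = 1.24 × 1047 = 1298 m
     = 1.298 km

D_f ≈ 1.30 km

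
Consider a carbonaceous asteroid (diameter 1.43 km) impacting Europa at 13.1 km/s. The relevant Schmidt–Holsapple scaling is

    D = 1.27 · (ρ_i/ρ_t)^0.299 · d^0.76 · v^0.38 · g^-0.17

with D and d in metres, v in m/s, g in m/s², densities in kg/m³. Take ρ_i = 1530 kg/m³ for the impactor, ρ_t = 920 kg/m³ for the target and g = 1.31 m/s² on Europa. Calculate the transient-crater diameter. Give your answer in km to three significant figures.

In SI units: d = 1430 m, v = 13100 m/s.
(ρ_i/ρ_t)^0.299 = (1530/920)^0.299 = 1.164
d^0.76 = 1430^0.76 = 250.1
v^0.38 = 13100^0.38 = 36.69
g^-0.17 = 1.31^-0.17 = 0.9551
D = 1.27 × 1.164 × 250.1 × 36.69 × 0.9551 = 12956 m
   = 12.96 km

D ≈ 13.0 km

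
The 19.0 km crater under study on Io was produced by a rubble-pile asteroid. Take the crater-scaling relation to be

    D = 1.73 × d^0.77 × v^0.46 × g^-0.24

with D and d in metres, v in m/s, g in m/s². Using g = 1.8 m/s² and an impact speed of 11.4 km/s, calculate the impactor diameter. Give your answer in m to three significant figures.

d ≈ 801 m

Rearranging for d: d = [D / (1.73 · 11400^0.46 · 1.8^-0.24)]^(1/0.77).
D = 19000 m.
11400^0.46 = 73.48
1.8^-0.24 = 0.8684
Denominator = 1.73 × 73.48 × 0.8684 = 110.4
D / 110.4 = 19000 / 110.4 = 172.1
d = 172.1^(1/0.77) = 172.1^1.2987 = 801.0 m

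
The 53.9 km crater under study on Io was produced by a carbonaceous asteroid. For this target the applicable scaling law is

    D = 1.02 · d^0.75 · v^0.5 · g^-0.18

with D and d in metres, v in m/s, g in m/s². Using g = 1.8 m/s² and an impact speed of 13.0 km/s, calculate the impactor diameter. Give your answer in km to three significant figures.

Rearranging for d: d = [D / (1.02 · 13000^0.5 · 1.8^-0.18)]^(1/0.75).
D = 53900 m.
13000^0.5 = 114.0
1.8^-0.18 = 0.8996
Denominator = 1.02 × 114.0 × 0.8996 = 104.6
D / 104.6 = 53900 / 104.6 = 515.3
d = 515.3^(1/0.75) = 515.3^1.3333 = 4130 m

d ≈ 4.13 km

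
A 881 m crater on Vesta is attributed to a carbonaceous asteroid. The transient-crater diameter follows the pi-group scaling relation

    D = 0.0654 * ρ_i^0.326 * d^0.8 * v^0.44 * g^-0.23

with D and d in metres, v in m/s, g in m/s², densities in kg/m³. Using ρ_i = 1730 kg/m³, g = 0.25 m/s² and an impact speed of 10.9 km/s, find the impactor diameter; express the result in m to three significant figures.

Rearranging for d: d = [D / (0.0654 · 1730^0.326 · 10900^0.44 · 0.25^-0.23)]^(1/0.8).
1730^0.326 = 11.37
10900^0.44 = 59.77
0.25^-0.23 = 1.376
Denominator = 0.0654 × 11.37 × 59.77 × 1.376 = 61.16
D / 61.16 = 881 / 61.16 = 14.40
d = 14.40^(1/0.8) = 14.40^1.25 = 28.05 m

d ≈ 28.1 m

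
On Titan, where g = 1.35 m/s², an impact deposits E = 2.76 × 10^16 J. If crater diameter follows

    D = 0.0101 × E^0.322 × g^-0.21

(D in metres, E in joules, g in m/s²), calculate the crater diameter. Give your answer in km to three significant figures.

E^0.322 = (2.76 × 10^16)^0.322 = 1.968 × 10^5
g^-0.21 = 1.35^-0.21 = 0.9389
D = 0.0101 × 1.968 × 10^5 × 0.9389 = 1866 m
   = 1.866 km

D ≈ 1.87 km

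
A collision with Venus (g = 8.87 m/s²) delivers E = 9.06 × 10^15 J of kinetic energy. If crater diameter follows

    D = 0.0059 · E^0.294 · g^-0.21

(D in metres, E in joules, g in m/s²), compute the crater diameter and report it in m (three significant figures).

E^0.294 = (9.06 × 10^15)^0.294 = 4.914 × 10^4
g^-0.21 = 8.87^-0.21 = 0.6323
D = 0.0059 × 4.914 × 10^4 × 0.6323 = 183.3 m

D ≈ 183 m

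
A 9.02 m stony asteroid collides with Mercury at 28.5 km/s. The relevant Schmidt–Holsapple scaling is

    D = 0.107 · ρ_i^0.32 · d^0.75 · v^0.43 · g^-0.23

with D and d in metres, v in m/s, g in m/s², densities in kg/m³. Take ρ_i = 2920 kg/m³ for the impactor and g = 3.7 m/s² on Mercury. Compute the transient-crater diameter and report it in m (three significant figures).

D ≈ 436 m

In SI units: v = 28500 m/s.
ρ_i^0.32 = 2920^0.32 = 12.85
d^0.75 = 9.02^0.75 = 5.205
v^0.43 = 28500^0.43 = 82.33
g^-0.23 = 3.7^-0.23 = 0.7401
D = 0.107 × 12.85 × 5.205 × 82.33 × 0.7401 = 436.1 m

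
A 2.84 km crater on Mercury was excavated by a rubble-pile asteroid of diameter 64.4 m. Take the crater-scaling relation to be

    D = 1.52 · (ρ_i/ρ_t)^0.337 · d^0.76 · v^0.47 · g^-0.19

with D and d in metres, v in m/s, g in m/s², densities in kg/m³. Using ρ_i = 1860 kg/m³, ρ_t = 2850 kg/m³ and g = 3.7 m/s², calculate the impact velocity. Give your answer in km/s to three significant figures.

Rearranging for v: v = [D / (1.52 · (1860/2850)^0.337 · 64.4^0.76 · 3.7^-0.19)]^(1/0.47).
D = 2840 m.
(1860/2850)^0.337 = 0.8661
64.4^0.76 = 23.70
3.7^-0.19 = 0.7799
Denominator = 1.52 × 0.8661 × 23.70 × 0.7799 = 24.33
D / 24.33 = 2840 / 24.33 = 116.7
v = 116.7^(1/0.47) = 116.7^2.1277 = 25010 m/s

v ≈ 25.0 km/s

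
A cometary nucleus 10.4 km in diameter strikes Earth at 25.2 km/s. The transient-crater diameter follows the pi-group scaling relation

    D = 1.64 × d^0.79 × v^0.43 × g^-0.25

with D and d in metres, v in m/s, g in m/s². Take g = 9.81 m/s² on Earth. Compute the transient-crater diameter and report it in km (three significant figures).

In SI units: d = 10400 m, v = 25200 m/s.
d^0.79 = 10400^0.79 = 1491
v^0.43 = 25200^0.43 = 78.09
g^-0.25 = 9.81^-0.25 = 0.5650
D = 1.64 × 1491 × 78.09 × 0.5650 = 1.079 × 10^5 m
   = 107.9 km

D ≈ 108 km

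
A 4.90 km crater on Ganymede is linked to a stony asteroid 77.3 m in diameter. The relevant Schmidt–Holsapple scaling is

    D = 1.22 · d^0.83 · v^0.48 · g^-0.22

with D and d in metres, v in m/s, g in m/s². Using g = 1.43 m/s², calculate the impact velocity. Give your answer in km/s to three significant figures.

Rearranging for v: v = [D / (1.22 · 77.3^0.83 · 1.43^-0.22)]^(1/0.48).
D = 4900 m.
77.3^0.83 = 36.91
1.43^-0.22 = 0.9243
Denominator = 1.22 × 36.91 × 0.9243 = 41.62
D / 41.62 = 4900 / 41.62 = 117.7
v = 117.7^(1/0.48) = 117.7^2.0833 = 20609 m/s

v ≈ 20.6 km/s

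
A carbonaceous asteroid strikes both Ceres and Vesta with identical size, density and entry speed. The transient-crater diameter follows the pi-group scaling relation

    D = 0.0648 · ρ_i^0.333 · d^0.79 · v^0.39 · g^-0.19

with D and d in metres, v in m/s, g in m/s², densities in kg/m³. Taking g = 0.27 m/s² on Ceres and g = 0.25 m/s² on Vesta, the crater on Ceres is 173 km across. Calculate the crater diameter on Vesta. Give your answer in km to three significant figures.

D ≈ 176 km

All impactor-dependent factors cancel in the ratio, leaving D_Vesta/D_Ceres = (g_Vesta/g_Ceres)^-0.19.
(0.25/0.27)^-0.19 = 0.9259^-0.19 = 1.015
D_Vesta = 1.015 × 173 km = 176 km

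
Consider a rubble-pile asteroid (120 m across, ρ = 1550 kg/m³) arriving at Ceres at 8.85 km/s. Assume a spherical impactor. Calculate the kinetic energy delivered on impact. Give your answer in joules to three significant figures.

E ≈ 5.49 × 10^16 J

v = 8850 m/s.
Mass m = (π/6) ρ d³ = (π/6) × 1550 × (120)³ = 1.402 × 10^9 kg
E = ½ m v² = 0.5 × 1.402 × 10^9 × (8850)² = 5.490 × 10^16 J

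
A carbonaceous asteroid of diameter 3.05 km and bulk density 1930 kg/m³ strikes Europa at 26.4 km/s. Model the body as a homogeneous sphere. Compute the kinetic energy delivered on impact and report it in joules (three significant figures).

E ≈ 9.99 × 10^21 J

d = 3050 m; v = 26400 m/s.
Mass m = (π/6) ρ d³ = (π/6) × 1930 × (3050)³ = 2.867 × 10^13 kg
E = ½ m v² = 0.5 × 2.867 × 10^13 × (26400)² = 9.991 × 10^21 J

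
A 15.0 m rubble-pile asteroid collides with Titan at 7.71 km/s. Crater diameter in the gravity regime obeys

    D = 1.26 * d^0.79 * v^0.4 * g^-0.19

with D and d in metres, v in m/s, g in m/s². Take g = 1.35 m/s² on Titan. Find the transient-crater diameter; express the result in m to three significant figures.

D ≈ 363 m

In SI units: v = 7710 m/s.
d^0.79 = 15^0.79 = 8.494
v^0.4 = 7710^0.4 = 35.88
g^-0.19 = 1.35^-0.19 = 0.9446
D = 1.26 × 8.494 × 35.88 × 0.9446 = 362.7 m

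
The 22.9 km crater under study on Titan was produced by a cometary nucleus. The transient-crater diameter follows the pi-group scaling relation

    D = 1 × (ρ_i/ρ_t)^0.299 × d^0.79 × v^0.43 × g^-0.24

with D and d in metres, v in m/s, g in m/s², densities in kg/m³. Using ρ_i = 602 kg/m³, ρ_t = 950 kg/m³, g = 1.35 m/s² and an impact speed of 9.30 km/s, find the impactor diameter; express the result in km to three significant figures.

d ≈ 2.97 km

Rearranging for d: d = [D / (1 · (602/950)^0.299 · 9300^0.43 · 1.35^-0.24)]^(1/0.79).
D = 22900 m.
(602/950)^0.299 = 0.8725
9300^0.43 = 50.87
1.35^-0.24 = 0.9305
Denominator = 1 × 0.8725 × 50.87 × 0.9305 = 41.30
D / 41.30 = 22900 / 41.30 = 554.5
d = 554.5^(1/0.79) = 554.5^1.2658 = 2973 m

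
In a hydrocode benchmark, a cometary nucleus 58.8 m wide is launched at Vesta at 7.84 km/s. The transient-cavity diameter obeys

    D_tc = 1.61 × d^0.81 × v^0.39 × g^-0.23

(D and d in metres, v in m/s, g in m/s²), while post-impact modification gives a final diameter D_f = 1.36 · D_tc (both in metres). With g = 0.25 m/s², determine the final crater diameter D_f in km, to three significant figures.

D_f ≈ 2.70 km

v = 7840 m/s.
d^0.81 = 58.8^0.81 = 27.11
v^0.39 = 7840^0.39 = 33.02
g^-0.23 = 0.25^-0.23 = 1.376
D_tc = 1.61 × 27.11 × 33.02 × 1.376 = 1983 m
D_f = 1.36 × 1983 = 2697 m
     = 2.697 km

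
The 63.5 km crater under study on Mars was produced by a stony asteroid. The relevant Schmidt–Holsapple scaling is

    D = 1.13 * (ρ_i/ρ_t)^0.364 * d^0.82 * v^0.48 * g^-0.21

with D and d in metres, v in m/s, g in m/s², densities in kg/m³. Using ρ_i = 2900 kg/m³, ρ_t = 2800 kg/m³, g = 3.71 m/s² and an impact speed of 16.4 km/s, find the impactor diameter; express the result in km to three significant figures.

d ≈ 2.91 km

Rearranging for d: d = [D / (1.13 · (2900/2800)^0.364 · 16400^0.48 · 3.71^-0.21)]^(1/0.82).
D = 63500 m.
(2900/2800)^0.364 = 1.013
16400^0.48 = 105.5
3.71^-0.21 = 0.7593
Denominator = 1.13 × 1.013 × 105.5 × 0.7593 = 91.70
D / 91.70 = 63500 / 91.70 = 692.5
d = 692.5^(1/0.82) = 692.5^1.2195 = 2910 m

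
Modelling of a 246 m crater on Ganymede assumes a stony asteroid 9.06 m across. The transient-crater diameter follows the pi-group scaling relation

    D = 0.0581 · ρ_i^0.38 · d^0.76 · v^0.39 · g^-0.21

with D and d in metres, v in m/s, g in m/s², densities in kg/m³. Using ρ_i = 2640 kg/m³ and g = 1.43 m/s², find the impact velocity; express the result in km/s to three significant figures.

Rearranging for v: v = [D / (0.0581 · 2640^0.38 · 9.06^0.76 · 1.43^-0.21)]^(1/0.39).
2640^0.38 = 19.96
9.06^0.76 = 5.338
1.43^-0.21 = 0.9276
Denominator = 0.0581 × 19.96 × 5.338 × 0.9276 = 5.742
D / 5.742 = 246 / 5.742 = 42.84
v = 42.84^(1/0.39) = 42.84^2.5641 = 15284 m/s

v ≈ 15.3 km/s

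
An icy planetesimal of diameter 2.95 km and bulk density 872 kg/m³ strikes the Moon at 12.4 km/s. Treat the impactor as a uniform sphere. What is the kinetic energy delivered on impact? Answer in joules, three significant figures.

E ≈ 9.01 × 10^20 J

d = 2950 m; v = 12400 m/s.
Mass m = (π/6) ρ d³ = (π/6) × 872 × (2950)³ = 1.172 × 10^13 kg
E = ½ m v² = 0.5 × 1.172 × 10^13 × (12400)² = 9.010 × 10^20 J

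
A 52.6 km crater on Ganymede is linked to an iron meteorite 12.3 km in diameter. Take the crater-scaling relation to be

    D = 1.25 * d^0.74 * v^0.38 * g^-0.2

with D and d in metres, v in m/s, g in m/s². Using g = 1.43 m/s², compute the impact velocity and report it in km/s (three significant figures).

Rearranging for v: v = [D / (1.25 · 12300^0.74 · 1.43^-0.2)]^(1/0.38).
D = 52600 m.
12300^0.74 = 1063
1.43^-0.2 = 0.9310
Denominator = 1.25 × 1063 × 0.9310 = 1237
D / 1237 = 52600 / 1237 = 42.52
v = 42.52^(1/0.38) = 42.52^2.6316 = 19311 m/s

v ≈ 19.3 km/s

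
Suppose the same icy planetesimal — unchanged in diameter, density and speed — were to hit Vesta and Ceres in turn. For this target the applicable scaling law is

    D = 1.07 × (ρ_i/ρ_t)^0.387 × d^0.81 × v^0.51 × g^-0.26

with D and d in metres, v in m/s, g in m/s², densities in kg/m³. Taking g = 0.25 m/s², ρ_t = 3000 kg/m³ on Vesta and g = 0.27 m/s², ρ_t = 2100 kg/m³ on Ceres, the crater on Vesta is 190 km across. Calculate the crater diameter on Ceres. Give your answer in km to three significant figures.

The impactor-only factors (d, v, ρ_i) cancel in the ratio, leaving D_Ceres/D_Vesta = (g_Ceres/g_Vesta)^-0.26 · (ρ_t,Vesta/ρ_t,Ceres)^0.387.
(0.27/0.25)^-0.26 = 1.080^-0.26 = 0.9802
(3000/2100)^0.387 = 1.429^0.387 = 1.148
Ratio = 0.9802 × 1.148 = 1.125
D_Ceres = 1.125 × 190 km = 214 km

D ≈ 214 km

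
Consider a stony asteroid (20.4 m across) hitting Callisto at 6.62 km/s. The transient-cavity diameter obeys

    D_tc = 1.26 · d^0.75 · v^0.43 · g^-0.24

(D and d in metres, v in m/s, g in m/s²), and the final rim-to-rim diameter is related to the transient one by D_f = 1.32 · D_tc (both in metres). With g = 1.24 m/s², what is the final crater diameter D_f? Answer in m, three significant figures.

v = 6620 m/s.
d^0.75 = 20.4^0.75 = 9.599
v^0.43 = 6620^0.43 = 43.95
g^-0.24 = 1.24^-0.24 = 0.9497
D_tc = 1.26 × 9.599 × 43.95 × 0.9497 = 504.8 m
D_f = 1.32 × 504.8 = 666.3 m

D_f ≈ 666 m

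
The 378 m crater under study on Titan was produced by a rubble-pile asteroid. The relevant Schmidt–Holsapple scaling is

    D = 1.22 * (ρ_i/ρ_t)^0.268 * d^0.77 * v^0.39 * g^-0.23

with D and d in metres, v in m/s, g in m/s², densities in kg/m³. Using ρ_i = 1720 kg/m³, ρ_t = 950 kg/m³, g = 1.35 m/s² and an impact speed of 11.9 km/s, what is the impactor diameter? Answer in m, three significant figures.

d ≈ 13.2 m

Rearranging for d: d = [D / (1.22 · (1720/950)^0.268 · 11900^0.39 · 1.35^-0.23)]^(1/0.77).
(1720/950)^0.268 = 1.172
11900^0.39 = 38.86
1.35^-0.23 = 0.9333
Denominator = 1.22 × 1.172 × 38.86 × 0.9333 = 51.86
D / 51.86 = 378 / 51.86 = 7.289
d = 7.289^(1/0.77) = 7.289^1.2987 = 13.19 m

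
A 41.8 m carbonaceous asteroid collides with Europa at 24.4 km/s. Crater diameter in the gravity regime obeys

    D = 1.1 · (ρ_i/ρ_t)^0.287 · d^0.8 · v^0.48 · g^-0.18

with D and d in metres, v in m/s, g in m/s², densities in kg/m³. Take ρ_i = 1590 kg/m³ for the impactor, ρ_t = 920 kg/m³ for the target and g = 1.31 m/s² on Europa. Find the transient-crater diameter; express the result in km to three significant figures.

In SI units: v = 24400 m/s.
(ρ_i/ρ_t)^0.287 = (1590/920)^0.287 = 1.170
d^0.8 = 41.8^0.8 = 19.81
v^0.48 = 24400^0.48 = 127.6
g^-0.18 = 1.31^-0.18 = 0.9526
D = 1.1 × 1.170 × 19.81 × 127.6 × 0.9526 = 3099 m
   = 3.099 km

D ≈ 3.10 km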